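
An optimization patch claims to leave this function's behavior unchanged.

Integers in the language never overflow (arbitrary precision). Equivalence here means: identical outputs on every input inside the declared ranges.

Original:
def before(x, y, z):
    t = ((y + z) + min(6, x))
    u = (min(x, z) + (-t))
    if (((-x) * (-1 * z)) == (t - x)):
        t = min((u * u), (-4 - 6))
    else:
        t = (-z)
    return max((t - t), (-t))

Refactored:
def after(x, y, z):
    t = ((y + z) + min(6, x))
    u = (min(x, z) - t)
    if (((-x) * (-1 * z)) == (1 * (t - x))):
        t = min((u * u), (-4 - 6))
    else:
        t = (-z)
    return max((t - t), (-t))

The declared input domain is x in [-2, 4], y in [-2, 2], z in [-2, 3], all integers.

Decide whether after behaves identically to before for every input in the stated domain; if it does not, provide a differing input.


Comparing the listings, the differences include: constant usage differs; and arithmetic usage differs.
As a probe, take x=-2, y=2, z=-2: before runs t := -2 | u := 0 | (((-x) * (-1 * z)) == (t - x)): false | t := 2 | result 0; after runs t := -2 | u := 0 | (((-x) * (-1 * z)) == (1 * (t - x))): false | t := 2 | result 0; both end at 0.
An exhaustive pass over the 210 declared inputs shows identical outputs.
verdict: equivalent


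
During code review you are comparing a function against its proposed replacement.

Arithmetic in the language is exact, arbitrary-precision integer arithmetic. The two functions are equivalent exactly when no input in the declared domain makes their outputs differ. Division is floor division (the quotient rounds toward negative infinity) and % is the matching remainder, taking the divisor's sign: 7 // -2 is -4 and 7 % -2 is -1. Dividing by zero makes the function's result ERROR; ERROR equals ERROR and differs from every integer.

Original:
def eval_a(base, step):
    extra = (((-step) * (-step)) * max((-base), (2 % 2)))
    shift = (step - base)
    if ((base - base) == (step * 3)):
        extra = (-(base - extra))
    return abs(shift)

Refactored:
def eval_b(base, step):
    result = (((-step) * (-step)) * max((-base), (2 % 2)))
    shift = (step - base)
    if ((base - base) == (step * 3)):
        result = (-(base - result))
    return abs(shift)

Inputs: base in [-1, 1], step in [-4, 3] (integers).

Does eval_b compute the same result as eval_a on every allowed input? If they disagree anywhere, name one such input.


Comparing the listings, the differences include: local variable names differ.
Spot check at base=-1, step=-4 — eval_a: extra=16, then shift=-3, then ((base - base) == (step * 3)) is false, then returns 3. eval_b: result=16, then shift=-3, then ((base - base) == (step * 3)) is false, then returns 3. Both give 3.
Checked all 24 inputs in the declared domain: the outputs agree on every one.
verdict: equivalent


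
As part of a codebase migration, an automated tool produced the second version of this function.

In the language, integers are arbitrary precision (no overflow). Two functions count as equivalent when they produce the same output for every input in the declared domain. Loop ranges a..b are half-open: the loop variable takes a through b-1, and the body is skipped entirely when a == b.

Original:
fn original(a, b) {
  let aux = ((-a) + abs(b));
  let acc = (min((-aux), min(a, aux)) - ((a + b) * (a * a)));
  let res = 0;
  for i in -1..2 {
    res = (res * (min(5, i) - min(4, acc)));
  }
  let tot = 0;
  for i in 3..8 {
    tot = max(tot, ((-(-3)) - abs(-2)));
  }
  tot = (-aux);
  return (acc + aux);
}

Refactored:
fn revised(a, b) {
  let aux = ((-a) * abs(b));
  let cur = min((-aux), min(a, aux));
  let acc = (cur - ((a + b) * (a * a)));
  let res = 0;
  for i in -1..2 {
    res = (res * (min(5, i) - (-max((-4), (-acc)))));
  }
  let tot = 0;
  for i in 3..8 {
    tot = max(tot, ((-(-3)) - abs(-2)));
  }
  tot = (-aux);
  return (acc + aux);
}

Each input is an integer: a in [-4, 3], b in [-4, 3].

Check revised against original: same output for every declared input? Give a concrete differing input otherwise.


Not equivalent: a=-4, b=0 separates them (64 vs 60).
original: aux=4, then acc=60, then res=0, then (i=-1), then res=0, then (i=0), then res=0, then (i=1), then res=0, then tot=0, then (i=3), then tot=1, then (i=4), then tot=1, then (i=5), then tot=1, then (i=6), then tot=1, then (i=7), then tot=1, then tot=-4, then returns 64
revised: aux=0, then cur=-4, then acc=60, then res=0, then (i=-1), then res=0, then (i=0), then res=0, then (i=1), then res=0, then tot=0, then (i=3), then tot=1, then (i=4), then tot=1, then (i=5), then tot=1, then (i=6), then tot=1, then (i=7), then tot=1, then tot=0, then returns 60
verdict: not equivalent; witness: a=-4, b=0


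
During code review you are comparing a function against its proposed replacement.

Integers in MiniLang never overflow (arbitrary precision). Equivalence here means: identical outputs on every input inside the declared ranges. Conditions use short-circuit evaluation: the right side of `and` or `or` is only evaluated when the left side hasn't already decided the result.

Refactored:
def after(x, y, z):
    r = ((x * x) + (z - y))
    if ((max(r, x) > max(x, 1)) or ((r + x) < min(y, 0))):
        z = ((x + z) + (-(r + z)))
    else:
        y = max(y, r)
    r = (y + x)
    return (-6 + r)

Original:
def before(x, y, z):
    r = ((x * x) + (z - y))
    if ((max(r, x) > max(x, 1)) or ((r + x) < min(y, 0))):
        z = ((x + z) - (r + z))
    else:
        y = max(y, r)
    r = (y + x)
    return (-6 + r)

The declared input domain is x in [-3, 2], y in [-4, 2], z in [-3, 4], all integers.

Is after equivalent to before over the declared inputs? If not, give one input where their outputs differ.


Changes here: arithmetic usage differs; the full 336-point sweep finds no disagreement.
verdict: equivalent


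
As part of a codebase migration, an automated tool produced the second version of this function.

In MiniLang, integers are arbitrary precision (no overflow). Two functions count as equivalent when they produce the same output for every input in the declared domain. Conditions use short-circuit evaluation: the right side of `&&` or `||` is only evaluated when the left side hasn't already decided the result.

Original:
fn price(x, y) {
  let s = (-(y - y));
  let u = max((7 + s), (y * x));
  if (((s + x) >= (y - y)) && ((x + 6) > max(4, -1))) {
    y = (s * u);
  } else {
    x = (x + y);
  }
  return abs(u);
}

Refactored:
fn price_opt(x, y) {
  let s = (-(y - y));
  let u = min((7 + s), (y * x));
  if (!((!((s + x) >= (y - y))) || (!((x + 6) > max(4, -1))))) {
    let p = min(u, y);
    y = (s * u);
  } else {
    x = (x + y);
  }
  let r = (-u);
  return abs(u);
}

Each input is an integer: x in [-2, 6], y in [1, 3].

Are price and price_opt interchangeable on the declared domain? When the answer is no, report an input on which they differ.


These are not equivalent — on x=-2, y=1 the outputs split (7 vs 2).
price: s=0, then u=7, then (((s + x) >= (y - y)) && ((x + 6) > max(4, -1))) is false, then x=-1, then returns 7
price_opt: s=0, then u=-2, then (!((!((s + x) >= (y - y))) || (!((x + 6) > max(4, -1))))) is false, then x=-1, then r=2, then returns 2
verdict: not equivalent; witness: x=-2, y=1


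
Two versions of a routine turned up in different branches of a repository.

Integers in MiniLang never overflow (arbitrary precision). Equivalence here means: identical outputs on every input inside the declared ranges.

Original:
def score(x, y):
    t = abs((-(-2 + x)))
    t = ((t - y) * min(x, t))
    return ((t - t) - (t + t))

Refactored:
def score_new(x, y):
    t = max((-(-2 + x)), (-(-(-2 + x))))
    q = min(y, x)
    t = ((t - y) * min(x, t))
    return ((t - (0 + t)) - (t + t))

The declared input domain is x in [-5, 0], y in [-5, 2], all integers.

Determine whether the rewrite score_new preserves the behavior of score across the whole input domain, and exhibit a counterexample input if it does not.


Comparing the listings, the differences include: statement counts differ, arithmetic usage differs, min/max/abs usage differs, constant usage differs, local variable names differ.
Spot check at x=-5, y=-4 — score: t := 7 | t := -55 | result 110. score_new: t := 7 | q := -5 | t := -55 | result 110. Both give 110.
Checked all 48 inputs in the declared domain: the outputs agree on every one.
verdict: equivalent


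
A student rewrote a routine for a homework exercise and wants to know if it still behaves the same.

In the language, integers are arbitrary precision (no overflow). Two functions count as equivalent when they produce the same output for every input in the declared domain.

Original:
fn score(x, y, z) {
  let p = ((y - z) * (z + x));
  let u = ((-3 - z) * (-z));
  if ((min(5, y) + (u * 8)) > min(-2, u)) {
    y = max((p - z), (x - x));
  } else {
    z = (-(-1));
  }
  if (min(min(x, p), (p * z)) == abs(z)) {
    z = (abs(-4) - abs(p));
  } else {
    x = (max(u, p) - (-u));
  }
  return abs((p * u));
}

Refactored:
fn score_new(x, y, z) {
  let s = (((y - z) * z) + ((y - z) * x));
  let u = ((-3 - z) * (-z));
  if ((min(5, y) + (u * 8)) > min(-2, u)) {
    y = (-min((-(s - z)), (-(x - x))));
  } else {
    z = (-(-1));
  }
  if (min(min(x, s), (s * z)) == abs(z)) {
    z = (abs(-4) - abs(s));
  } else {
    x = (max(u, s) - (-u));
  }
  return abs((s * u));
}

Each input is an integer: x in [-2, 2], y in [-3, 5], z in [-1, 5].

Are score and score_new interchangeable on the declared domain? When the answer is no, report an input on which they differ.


Side by side, the visible changes include: min/max/abs usage differs; and arithmetic usage differs; and local variable names differ.
Spot check at x=1, y=3, z=3 — score: p = 0; u = 18; ((min(5, y) + (u * 8)) > min(-2, u)) -> true; y = 0; (min(min(x, p), (p * z)) == abs(z)) -> false; x = 36; return 0. score_new: s = 0; u = 18; ((min(5, y) + (u * 8)) > min(-2, u)) -> true; y = 0; (min(min(x, s), (s * z)) == abs(z)) -> false; x = 36; return 0. Both give 0.
Across all 315 domain points the two functions coincide.
verdict: equivalent


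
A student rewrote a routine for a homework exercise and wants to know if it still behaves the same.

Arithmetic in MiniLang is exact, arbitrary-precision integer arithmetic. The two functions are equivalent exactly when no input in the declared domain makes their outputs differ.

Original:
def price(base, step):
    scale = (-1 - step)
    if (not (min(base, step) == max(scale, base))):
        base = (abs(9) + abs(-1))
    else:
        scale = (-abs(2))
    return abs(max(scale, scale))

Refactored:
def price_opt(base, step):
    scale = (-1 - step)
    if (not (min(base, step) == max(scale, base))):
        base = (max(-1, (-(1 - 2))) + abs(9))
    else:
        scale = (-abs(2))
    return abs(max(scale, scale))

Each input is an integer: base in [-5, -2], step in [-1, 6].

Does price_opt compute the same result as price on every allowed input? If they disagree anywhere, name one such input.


Comparing the listings, the differences include: arithmetic usage differs; also constant usage differs; also min/max/abs usage differs.
Spot check at base=-4, step=1 — price: scale becomes -2; next (not (min(base, step) == max(scale, base))) evaluates to true; next base becomes 10; next final value 2. price_opt: scale becomes -2; next (not (min(base, step) == max(scale, base))) evaluates to true; next base becomes 10; next final value 2. Both give 2.
Sweeping the whole domain (32 inputs) finds no disagreement.
verdict: equivalent


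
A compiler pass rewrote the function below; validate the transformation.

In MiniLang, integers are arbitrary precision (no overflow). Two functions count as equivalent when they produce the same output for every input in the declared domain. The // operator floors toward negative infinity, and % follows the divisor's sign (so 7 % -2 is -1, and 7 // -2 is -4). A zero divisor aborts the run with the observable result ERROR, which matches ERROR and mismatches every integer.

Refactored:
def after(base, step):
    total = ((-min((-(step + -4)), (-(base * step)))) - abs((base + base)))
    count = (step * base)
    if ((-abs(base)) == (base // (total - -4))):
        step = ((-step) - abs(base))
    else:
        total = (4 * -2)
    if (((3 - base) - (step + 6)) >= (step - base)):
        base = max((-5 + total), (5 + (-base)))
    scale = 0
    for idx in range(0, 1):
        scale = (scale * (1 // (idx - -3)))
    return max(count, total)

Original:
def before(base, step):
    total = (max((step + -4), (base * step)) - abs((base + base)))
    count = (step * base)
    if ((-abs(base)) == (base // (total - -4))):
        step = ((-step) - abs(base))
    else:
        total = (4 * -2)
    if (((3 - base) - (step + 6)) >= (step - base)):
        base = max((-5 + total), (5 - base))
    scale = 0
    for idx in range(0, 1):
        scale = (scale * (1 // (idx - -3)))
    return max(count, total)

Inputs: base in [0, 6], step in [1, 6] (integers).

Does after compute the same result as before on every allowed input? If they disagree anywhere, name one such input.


Although min/max/abs usage differs; and arithmetic usage differs, 42/42 inputs agree.
verdict: equivalent


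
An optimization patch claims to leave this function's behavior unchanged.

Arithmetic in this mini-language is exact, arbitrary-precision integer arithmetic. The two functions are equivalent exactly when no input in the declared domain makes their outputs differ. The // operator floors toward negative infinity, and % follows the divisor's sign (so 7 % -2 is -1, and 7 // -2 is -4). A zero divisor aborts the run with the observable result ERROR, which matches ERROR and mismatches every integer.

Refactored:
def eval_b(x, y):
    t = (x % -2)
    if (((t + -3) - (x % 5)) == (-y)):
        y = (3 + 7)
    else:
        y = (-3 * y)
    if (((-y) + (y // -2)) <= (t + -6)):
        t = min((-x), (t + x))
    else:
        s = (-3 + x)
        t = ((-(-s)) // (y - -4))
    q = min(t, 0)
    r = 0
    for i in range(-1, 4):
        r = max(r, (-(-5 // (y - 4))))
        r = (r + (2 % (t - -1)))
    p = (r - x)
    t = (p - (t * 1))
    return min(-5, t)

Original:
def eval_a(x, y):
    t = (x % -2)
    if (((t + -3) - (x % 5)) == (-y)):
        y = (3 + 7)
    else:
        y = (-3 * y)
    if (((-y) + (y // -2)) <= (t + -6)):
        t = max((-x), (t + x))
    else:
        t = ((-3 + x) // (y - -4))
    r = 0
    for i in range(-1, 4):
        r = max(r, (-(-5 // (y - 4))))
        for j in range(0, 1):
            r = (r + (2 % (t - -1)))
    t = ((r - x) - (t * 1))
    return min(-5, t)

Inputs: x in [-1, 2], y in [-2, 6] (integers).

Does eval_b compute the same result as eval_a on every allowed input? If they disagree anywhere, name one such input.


Not equivalent: x=1, y=-2 separates them (-5 vs ERROR).
eval_a: t becomes -1; next (((t + -3) - (x % 5)) == (-y)) evaluates to false; next y becomes 6; next (((-y) + (y // -2)) <= (t + -6)) evaluates to true; next t becomes 0; next r becomes 0; next at i=-1:; next r becomes 3; next at j=0:; next r becomes 3; next at i=0:; next r becomes 3; next at j=0:; next r becomes 3; next at i=1:; next r becomes 3; next at j=0:; next r becomes 3; next at i=2:; next r becomes 3; next at j=0:; next r becomes 3; next at i=3:; next r becomes 3; next at j=0:; next r becomes 3; next t becomes 2; next final value -5
eval_b: t becomes -1; next (((t + -3) - (x % 5)) == (-y)) evaluates to false; next y becomes 6; next (((-y) + (y // -2)) <= (t + -6)) evaluates to true; next t becomes -1; next q becomes -1; next r becomes 0; next at i=-1:; next r becomes 3; next hits division by zero so the output is ERROR
verdict: not equivalent; witness: x=1, y=-2


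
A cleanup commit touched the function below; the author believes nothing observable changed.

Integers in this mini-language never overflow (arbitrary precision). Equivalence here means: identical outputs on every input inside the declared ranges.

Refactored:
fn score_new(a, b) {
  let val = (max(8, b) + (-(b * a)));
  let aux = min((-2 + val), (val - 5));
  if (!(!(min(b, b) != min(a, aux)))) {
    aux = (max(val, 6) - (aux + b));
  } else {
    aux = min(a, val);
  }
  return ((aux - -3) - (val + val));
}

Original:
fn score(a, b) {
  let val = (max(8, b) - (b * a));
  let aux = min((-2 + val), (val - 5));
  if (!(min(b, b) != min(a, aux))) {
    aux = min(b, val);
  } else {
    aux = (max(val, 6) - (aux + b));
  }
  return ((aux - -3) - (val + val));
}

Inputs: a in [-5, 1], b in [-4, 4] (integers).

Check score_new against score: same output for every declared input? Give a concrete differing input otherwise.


Consider the input a=-2, b=-3.
score: val=2, then aux=-3, then (!(min(b, b) != min(a, aux))) is true, then aux=-3, then returns -4
score_new: val=2, then aux=-3, then (!(!(min(b, b) != min(a, aux)))) is false, then aux=-2, then returns -3
-4 against -3: the behavior changed.
verdict: not equivalent; witness: a=-2, b=-3


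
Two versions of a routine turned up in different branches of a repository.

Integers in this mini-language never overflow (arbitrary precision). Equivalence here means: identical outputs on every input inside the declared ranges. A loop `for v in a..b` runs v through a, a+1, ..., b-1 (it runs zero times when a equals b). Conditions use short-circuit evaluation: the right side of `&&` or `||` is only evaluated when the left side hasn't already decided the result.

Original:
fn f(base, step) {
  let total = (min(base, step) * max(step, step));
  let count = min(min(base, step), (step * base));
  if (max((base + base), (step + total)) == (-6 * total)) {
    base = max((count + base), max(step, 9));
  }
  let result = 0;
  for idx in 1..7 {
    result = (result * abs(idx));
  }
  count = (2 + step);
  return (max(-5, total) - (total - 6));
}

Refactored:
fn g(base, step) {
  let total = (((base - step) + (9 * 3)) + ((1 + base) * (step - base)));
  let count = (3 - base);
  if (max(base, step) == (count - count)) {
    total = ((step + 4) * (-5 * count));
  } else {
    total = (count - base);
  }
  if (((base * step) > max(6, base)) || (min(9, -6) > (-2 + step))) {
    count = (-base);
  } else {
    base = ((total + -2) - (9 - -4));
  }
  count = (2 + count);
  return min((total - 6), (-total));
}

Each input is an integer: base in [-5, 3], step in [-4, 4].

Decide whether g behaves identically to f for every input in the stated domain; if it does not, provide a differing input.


Not equivalent: base=-5, step=-4 separates them (6 vs -13).
f: total becomes 20; next count becomes -5; next (max((base + base), (step + total)) == (-6 * total)) evaluates to false; next result becomes 0; next at idx=1:; next result becomes 0; next at idx=2:; next result becomes 0; next at idx=3:; next result becomes 0; next at idx=4:; next result becomes 0; next at idx=5:; next result becomes 0; next at idx=6:; next result becomes 0; next count becomes -2; next final value 6
g: total becomes 22; next count becomes 8; next (max(base, step) == (count - count)) evaluates to false; next total becomes 13; next (((base * step) > max(6, base)) || (min(9, -6) > (-2 + step))) evaluates to true; next count becomes 5; next count becomes 7; next final value -13
verdict: not equivalent; witness: base=-5, step=-4


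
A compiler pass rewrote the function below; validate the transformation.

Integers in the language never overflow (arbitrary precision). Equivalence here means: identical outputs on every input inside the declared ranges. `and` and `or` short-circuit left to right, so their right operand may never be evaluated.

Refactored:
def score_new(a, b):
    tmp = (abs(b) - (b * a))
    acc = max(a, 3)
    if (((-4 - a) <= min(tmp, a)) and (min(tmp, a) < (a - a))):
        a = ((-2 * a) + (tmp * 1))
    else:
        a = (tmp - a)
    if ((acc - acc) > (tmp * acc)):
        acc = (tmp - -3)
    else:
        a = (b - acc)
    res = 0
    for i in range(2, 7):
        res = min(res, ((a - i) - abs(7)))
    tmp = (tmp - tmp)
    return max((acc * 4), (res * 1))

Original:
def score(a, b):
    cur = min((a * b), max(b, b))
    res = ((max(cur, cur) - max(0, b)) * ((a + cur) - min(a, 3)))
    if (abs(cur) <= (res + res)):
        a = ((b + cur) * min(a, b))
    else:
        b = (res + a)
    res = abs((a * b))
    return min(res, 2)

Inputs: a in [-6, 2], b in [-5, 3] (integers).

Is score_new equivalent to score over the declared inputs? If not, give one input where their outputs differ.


The rewrite breaks on a=-6, b=-5, where the results are 2 and -32.
score: cur = -5; res = 25; (abs(cur) <= (res + res)) -> true; a = 60; res = 300; return 2
score_new: tmp = -25; acc = 3; (((-4 - a) <= min(tmp, a)) and (min(tmp, a) < (a - a))) -> false; a = -19; ((acc - acc) > (tmp * acc)) -> true; acc = -22; res = 0; [i=2]; res = -28; [i=3]; res = -29; [i=4]; res = -30; [i=5]; res = -31; [i=6]; res = -32; tmp = 0; return -32
verdict: not equivalent; witness: a=-6, b=-5


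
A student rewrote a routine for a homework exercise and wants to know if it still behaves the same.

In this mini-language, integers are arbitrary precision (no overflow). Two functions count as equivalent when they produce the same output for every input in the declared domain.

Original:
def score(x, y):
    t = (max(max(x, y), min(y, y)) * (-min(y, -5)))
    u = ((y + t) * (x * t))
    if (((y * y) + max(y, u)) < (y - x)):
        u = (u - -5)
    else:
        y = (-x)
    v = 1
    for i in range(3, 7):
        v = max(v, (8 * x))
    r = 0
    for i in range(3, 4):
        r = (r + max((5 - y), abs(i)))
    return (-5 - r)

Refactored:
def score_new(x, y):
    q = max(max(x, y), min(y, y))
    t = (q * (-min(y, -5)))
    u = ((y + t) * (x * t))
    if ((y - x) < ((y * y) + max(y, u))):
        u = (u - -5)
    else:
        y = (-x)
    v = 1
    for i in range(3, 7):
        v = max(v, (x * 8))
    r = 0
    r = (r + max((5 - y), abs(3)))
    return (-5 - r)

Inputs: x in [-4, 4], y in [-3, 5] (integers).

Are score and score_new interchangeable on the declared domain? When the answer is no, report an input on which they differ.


The rewrite breaks on x=-4, y=-3, where the results are -8 and -13.
score: t becomes -15; next u becomes -1080; next (((y * y) + max(y, u)) < (y - x)) evaluates to false; next y becomes 4; next v becomes 1; next at i=3:; next v becomes 1; next at i=4:; next v becomes 1; next at i=5:; next v becomes 1; next at i=6:; next v becomes 1; next r becomes 0; next at i=3:; next r becomes 3; next final value -8
score_new: q becomes -3; next t becomes -15; next u becomes -1080; next ((y - x) < ((y * y) + max(y, u))) evaluates to true; next u becomes -1075; next v becomes 1; next at i=3:; next v becomes 1; next at i=4:; next v becomes 1; next at i=5:; next v becomes 1; next at i=6:; next v becomes 1; next r becomes 0; next r becomes 8; next final value -13
verdict: not equivalent; witness: x=-4, y=-3


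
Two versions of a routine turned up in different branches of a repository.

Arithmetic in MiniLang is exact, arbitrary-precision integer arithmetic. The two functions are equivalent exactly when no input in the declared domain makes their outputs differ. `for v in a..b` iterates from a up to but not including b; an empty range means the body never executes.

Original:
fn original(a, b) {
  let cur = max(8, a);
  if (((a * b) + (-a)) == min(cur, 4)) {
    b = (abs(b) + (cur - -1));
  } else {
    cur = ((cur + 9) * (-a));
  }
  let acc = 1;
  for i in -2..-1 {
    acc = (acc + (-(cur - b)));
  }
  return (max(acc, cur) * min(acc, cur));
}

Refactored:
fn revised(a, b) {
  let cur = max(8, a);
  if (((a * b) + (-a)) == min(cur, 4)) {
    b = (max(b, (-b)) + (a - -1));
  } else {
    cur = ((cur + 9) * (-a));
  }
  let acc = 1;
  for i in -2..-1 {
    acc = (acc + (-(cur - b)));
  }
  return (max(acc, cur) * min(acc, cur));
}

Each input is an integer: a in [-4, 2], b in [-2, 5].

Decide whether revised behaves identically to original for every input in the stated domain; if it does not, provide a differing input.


The rewrite breaks on a=-4, b=0, where the results are 16 and -80.
original: cur=8, then (((a * b) + (-a)) == min(cur, 4)) is true, then b=9, then acc=1, then (i=-2), then acc=2, then returns 16
revised: cur=8, then (((a * b) + (-a)) == min(cur, 4)) is true, then b=-3, then acc=1, then (i=-2), then acc=-10, then returns -80
verdict: not equivalent; witness: a=-4, b=0


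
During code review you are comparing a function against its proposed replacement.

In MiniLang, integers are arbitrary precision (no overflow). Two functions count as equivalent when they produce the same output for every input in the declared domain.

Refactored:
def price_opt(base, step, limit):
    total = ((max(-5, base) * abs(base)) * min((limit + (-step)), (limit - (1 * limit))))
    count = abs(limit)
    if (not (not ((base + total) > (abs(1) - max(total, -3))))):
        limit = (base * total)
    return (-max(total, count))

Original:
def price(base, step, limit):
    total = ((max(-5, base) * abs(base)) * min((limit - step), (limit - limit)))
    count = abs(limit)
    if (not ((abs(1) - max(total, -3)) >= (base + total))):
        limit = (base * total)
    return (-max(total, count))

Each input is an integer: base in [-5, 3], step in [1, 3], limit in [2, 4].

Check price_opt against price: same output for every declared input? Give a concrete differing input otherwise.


Behavior is preserved: although boolean connective usage differs, arithmetic usage differs, comparison usage differs, constant usage differs, the outputs never diverge.
As a probe, take base=-1, step=1, limit=2: price runs total=0, then count=2, then (not ((abs(1) - max(total, -3)) >= (base + total))) is false, then returns -2; price_opt runs total=0, then count=2, then (not (not ((base + total) > (abs(1) - max(total, -3))))) is false, then returns -2; both end at -2.
Sweeping the whole domain (81 inputs) finds no disagreement.
verdict: equivalent


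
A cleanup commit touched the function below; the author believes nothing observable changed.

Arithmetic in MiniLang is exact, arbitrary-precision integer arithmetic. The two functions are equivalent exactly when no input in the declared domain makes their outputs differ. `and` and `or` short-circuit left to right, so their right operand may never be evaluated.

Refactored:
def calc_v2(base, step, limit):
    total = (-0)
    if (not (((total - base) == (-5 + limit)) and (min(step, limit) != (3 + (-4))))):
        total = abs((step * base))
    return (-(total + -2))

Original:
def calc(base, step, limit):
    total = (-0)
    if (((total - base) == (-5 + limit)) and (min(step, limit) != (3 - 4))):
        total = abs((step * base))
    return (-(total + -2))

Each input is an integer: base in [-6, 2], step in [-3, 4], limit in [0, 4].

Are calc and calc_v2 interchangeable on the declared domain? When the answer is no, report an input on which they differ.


On input base=-6, step=-3, limit=0, calc returns 2 while calc_v2 returns -16.
verdict: not equivalent; witness: base=-6, step=-3, limit=0


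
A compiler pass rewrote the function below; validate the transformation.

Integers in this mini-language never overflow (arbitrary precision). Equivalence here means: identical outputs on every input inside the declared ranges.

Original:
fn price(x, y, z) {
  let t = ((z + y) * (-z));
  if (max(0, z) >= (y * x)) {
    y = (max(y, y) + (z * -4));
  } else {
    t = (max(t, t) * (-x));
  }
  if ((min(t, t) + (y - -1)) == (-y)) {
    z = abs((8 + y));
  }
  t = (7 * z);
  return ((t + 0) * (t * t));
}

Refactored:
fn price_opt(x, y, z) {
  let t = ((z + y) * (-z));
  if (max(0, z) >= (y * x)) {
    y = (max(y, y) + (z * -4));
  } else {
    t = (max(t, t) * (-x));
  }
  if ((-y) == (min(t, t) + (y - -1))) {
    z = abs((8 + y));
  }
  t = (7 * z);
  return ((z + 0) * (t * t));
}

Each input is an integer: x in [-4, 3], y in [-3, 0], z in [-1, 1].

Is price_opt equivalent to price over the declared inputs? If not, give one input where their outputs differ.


The rewrite breaks on x=-4, y=-3, z=-1, where the results are -343 and -49.
price: t = -4; (max(0, z) >= (y * x)) -> false; t = -16; ((min(t, t) + (y - -1)) == (-y)) -> false; t = -7; return -343
price_opt: t = -4; (max(0, z) >= (y * x)) -> false; t = -16; ((-y) == (min(t, t) + (y - -1))) -> false; t = -7; return -49
verdict: not equivalent; witness: x=-4, y=-3, z=-1


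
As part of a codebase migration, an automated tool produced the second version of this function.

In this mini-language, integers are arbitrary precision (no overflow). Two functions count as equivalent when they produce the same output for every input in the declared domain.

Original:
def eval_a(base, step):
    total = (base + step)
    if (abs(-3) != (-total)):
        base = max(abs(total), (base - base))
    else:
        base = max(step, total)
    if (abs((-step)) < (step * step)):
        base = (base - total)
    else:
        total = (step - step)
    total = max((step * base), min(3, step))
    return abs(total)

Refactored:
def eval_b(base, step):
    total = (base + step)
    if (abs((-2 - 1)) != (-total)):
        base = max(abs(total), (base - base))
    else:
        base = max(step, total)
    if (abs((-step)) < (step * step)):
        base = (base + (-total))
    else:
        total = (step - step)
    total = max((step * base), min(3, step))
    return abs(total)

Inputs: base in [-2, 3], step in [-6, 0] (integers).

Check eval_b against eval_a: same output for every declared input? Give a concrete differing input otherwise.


Comparing the listings, the differences include: constant usage differs; arithmetic usage differs.
Spot check at base=2, step=-4 — eval_a: total becomes -2; next (abs(-3) != (-total)) evaluates to true; next base becomes 2; next (abs((-step)) < (step * step)) evaluates to true; next base becomes 4; next total becomes -4; next final value 4. eval_b: total becomes -2; next (abs((-2 - 1)) != (-total)) evaluates to true; next base becomes 2; next (abs((-step)) < (step * step)) evaluates to true; next base becomes 4; next total becomes -4; next final value 4. Both give 4.
Every one of the 42 inputs gives matching results.
verdict: equivalent


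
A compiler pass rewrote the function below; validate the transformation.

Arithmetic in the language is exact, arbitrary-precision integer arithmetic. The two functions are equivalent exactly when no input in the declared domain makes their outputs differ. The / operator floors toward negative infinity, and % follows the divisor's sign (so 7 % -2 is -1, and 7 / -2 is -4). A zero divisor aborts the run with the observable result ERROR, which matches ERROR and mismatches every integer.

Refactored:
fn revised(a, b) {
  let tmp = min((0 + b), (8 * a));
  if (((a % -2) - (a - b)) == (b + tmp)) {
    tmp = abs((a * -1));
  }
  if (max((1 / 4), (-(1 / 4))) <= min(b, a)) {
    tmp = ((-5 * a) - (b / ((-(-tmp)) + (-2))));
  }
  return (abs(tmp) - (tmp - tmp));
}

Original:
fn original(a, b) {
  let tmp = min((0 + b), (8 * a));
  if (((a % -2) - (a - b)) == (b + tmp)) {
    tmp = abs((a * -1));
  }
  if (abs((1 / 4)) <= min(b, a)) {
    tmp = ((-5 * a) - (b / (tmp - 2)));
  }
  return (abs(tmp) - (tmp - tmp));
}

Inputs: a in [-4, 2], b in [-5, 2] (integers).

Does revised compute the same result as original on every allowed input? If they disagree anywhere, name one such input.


Behavior is preserved: although constant usage differs; and min/max/abs usage differs; and arithmetic usage differs, the outputs never diverge.
Tracing a=-3, b=-3: original: tmp = -24; (((a % -2) - (a - b)) == (b + tmp)) -> false; (abs((1 / 4)) <= min(b, a)) -> false; return 24 | revised: tmp = -24; (((a % -2) - (a - b)) == (b + tmp)) -> false; (max((1 / 4), (-(1 / 4))) <= min(b, a)) -> false; return 24 — matching result 24.
Across all 56 domain points the two functions coincide.
verdict: equivalent


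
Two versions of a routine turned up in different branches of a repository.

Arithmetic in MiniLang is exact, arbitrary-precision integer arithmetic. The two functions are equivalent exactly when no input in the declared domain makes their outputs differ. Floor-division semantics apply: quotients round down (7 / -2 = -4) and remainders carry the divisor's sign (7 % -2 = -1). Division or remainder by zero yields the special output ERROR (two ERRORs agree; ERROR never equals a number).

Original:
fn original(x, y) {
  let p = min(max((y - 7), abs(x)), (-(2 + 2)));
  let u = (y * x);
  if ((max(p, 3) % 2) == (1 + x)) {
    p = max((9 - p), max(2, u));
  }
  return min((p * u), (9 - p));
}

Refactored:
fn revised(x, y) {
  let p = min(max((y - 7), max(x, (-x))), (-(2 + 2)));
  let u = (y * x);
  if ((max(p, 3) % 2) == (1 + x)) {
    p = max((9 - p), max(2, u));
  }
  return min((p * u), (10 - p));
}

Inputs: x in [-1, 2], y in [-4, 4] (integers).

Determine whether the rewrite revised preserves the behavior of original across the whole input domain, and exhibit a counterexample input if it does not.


The rewrite breaks on x=-1, y=4, where the results are 13 and 14.
original: p = -4; u = -4; ((max(p, 3) % 2) == (1 + x)) -> false; return 13
revised: p = -4; u = -4; ((max(p, 3) % 2) == (1 + x)) -> false; return 14
verdict: not equivalent; witness: x=-1, y=4


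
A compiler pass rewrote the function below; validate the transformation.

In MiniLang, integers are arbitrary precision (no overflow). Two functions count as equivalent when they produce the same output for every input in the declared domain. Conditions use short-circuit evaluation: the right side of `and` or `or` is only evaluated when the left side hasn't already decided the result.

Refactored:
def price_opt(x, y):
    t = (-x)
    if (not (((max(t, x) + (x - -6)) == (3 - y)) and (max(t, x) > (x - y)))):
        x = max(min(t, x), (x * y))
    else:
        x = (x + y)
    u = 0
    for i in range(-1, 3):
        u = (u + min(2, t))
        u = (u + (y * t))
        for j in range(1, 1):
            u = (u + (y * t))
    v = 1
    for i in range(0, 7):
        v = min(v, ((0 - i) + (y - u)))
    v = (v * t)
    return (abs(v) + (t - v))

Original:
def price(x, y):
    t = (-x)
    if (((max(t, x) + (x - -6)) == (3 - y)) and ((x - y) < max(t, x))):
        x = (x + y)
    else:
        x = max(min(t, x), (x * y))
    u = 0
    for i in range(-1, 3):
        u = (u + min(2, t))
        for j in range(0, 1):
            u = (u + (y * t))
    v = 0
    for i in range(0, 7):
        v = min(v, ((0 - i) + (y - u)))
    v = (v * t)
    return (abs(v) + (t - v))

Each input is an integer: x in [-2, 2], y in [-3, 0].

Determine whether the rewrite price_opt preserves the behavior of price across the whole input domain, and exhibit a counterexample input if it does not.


Input x=2, y=0: -2 from price versus 2 from price_opt.
verdict: not equivalent; witness: x=2, y=0


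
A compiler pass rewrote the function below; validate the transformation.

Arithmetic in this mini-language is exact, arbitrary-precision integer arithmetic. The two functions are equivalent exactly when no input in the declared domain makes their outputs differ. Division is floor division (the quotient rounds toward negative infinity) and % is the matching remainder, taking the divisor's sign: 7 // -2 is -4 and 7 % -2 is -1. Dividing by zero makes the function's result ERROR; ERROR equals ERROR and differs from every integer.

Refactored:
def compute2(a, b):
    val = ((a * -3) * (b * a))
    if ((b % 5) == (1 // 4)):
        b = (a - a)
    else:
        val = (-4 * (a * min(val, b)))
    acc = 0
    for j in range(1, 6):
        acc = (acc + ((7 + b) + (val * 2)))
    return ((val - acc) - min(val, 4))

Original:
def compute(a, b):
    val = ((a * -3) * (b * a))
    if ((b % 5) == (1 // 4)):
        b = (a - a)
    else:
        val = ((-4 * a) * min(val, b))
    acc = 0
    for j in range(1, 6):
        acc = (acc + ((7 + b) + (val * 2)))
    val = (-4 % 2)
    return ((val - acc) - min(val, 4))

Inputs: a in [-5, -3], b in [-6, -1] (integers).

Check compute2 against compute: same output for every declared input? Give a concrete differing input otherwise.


Evaluate both at a=-5, b=-5.
compute: val=375, then ((b % 5) == (1 // 4)) is true, then b=0, then acc=0, then (j=1), then acc=757, then (j=2), then acc=1514, then (j=3), then acc=2271, then (j=4), then acc=3028, then (j=5), then acc=3785, then val=0, then returns -3785
compute2: val=375, then ((b % 5) == (1 // 4)) is true, then b=0, then acc=0, then (j=1), then acc=757, then (j=2), then acc=1514, then (j=3), then acc=2271, then (j=4), then acc=3028, then (j=5), then acc=3785, then returns -3414
-3785 and -3414 differ, so these are not the same function on this domain.
verdict: not equivalent; witness: a=-5, b=-5


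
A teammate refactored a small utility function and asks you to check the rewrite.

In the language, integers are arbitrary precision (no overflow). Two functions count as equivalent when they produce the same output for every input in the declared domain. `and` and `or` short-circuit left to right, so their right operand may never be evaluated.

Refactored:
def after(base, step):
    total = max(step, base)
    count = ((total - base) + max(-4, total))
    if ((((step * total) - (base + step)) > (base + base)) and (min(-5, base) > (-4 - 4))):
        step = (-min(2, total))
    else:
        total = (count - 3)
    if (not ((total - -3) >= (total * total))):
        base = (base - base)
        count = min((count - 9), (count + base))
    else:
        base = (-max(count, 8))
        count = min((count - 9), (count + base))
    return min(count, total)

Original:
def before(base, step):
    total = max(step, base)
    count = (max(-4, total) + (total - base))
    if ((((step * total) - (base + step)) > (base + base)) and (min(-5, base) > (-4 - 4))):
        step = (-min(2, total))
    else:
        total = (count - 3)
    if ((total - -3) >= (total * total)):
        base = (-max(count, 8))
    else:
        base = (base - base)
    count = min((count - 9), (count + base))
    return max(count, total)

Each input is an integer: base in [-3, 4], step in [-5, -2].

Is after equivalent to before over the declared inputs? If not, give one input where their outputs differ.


Try base=-3, step=-5.
before: total := -3 | count := -3 | ((((step * total) - (base + step)) > (base + base)) and (min(-5, base) > (-4 - 4))): true | step := 3 | ((total - -3) >= (total * total)): false | base := 0 | count := -12 | result -3
after: total := -3 | count := -3 | ((((step * total) - (base + step)) > (base + base)) and (min(-5, base) > (-4 - 4))): true | step := 3 | (not ((total - -3) >= (total * total))): true | base := 0 | count := -12 | result -12
-3 and -12 differ, so these are not the same function on this domain.
verdict: not equivalent; witness: base=-3, step=-5


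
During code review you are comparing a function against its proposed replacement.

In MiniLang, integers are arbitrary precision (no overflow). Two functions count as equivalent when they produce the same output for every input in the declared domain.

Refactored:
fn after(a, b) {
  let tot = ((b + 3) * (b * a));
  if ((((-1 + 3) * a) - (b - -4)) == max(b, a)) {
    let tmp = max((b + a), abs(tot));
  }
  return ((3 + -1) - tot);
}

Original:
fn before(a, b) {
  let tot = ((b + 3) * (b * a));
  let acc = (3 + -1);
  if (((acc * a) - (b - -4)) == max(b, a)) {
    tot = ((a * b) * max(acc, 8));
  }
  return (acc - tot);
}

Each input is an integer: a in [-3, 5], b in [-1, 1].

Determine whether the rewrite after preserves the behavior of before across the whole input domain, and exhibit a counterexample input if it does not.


On input a=3, b=-1, before returns 26 while after returns 8.
verdict: not equivalent; witness: a=3, b=-1


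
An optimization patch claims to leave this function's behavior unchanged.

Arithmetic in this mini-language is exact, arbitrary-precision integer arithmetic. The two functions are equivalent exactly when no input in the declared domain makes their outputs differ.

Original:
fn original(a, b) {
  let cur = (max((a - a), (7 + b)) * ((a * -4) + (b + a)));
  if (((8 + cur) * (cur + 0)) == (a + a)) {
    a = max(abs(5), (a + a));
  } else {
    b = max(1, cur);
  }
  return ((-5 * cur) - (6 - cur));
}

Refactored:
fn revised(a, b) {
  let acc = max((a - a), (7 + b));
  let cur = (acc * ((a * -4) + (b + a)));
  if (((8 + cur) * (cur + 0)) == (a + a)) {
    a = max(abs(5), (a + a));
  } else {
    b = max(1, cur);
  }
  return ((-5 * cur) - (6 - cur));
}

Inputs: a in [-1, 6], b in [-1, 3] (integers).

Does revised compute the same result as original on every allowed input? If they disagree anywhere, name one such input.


The two are interchangeable: local variable names differ; statement counts differ, and every declared input agrees.
Tracing a=-1, b=3: original: cur := 60 | (((8 + cur) * (cur + 0)) == (a + a)): false | b := 60 | result -246 | revised: acc := 10 | cur := 60 | (((8 + cur) * (cur + 0)) == (a + a)): false | b := 60 | result -246 — matching result -246.
Every one of the 40 inputs gives matching results.
verdict: equivalent
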